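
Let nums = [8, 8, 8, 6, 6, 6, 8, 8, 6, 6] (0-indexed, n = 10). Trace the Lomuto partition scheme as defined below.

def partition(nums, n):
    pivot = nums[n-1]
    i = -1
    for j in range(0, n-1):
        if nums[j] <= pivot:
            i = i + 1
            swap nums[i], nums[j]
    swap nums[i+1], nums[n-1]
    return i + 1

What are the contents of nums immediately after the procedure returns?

pivot=6, i=-1
j=0: 8>6, skip
j=1: 8>6, skip
j=2: 8>6, skip
j=3: 6≤6, i=0, swap(0,3) ⇒ [6, 8, 8, 8, 6, 6, 8, 8, 6, 6]
j=4: 6≤6, i=1, swap(1,4) ⇒ [6, 6, 8, 8, 8, 6, 8, 8, 6, 6]
j=5: 6≤6, i=2, swap(2,5) ⇒ [6, 6, 6, 8, 8, 8, 8, 8, 6, 6]
j=6: 8>6, skip
j=7: 8>6, skip
j=8: 6≤6, i=3, swap(3,8) ⇒ [6, 6, 6, 6, 8, 8, 8, 8, 8, 6]
swap(4,9) ⇒ [6, 6, 6, 6, 6, 8, 8, 8, 8, 8]; return 4

[6, 6, 6, 6, 6, 8, 8, 8, 8, 8]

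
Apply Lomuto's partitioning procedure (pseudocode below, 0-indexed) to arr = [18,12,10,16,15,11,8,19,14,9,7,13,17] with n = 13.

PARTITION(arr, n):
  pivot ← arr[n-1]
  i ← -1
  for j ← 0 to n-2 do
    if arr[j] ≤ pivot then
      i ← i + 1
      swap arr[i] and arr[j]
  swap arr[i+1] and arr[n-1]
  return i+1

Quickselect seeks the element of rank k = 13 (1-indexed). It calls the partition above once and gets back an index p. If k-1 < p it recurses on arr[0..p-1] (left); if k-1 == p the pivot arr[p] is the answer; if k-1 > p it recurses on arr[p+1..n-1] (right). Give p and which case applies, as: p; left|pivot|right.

10; right

pivot = arr[12] = 17; i = -1
j=0: arr[0]=18 > 17 → no swap
j=1: arr[1]=12 ≤ 17 → i=0, swap arr[0],arr[1] → [12,18,10,16,15,11,8,19,14,9,7,13,17]
j=2: arr[2]=10 ≤ 17 → i=1, swap arr[1],arr[2] → [12,10,18,16,15,11,8,19,14,9,7,13,17]
j=3: arr[3]=16 ≤ 17 → i=2, swap arr[2],arr[3] → [12,10,16,18,15,11,8,19,14,9,7,13,17]
j=4: arr[4]=15 ≤ 17 → i=3, swap arr[3],arr[4] → [12,10,16,15,18,11,8,19,14,9,7,13,17]
j=5: arr[5]=11 ≤ 17 → i=4, swap arr[4],arr[5] → [12,10,16,15,11,18,8,19,14,9,7,13,17]
j=6: arr[6]=8 ≤ 17 → i=5, swap arr[5],arr[6] → [12,10,16,15,11,8,18,19,14,9,7,13,17]
j=7: arr[7]=19 > 17 → no swap
j=8: arr[8]=14 ≤ 17 → i=6, swap arr[6],arr[8] → [12,10,16,15,11,8,14,19,18,9,7,13,17]
j=9: arr[9]=9 ≤ 17 → i=7, swap arr[7],arr[9] → [12,10,16,15,11,8,14,9,18,19,7,13,17]
j=10: arr[10]=7 ≤ 17 → i=8, swap arr[8],arr[10] → [12,10,16,15,11,8,14,9,7,19,18,13,17]
j=11: arr[11]=13 ≤ 17 → i=9, swap arr[9],arr[11] → [12,10,16,15,11,8,14,9,7,13,18,19,17]
final swap arr[10],arr[12] → [12,10,16,15,11,8,14,9,7,13,17,19,18]; return 10
p = 10; k-1 = 12 > 10 ⇒ right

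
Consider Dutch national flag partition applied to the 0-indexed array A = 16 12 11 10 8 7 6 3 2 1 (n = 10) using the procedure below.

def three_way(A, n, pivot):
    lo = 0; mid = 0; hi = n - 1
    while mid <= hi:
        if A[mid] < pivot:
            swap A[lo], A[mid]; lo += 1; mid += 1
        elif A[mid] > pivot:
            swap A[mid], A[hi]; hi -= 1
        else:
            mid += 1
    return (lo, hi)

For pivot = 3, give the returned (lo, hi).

(2, 2)

lo=0 mid=0 hi=9
16>3: swap(0,9), hi=8 ⇒ 1 12 11 10 8 7 6 3 2 16
1<3: swap(0,0), lo=1 mid=1 ⇒ 1 12 11 10 8 7 6 3 2 16
12>3: swap(1,8), hi=7 ⇒ 1 2 11 10 8 7 6 3 12 16
2<3: swap(1,1), lo=2 mid=2 ⇒ 1 2 11 10 8 7 6 3 12 16
11>3: swap(2,7), hi=6 ⇒ 1 2 3 10 8 7 6 11 12 16
3=3: mid=3
10>3: swap(3,6), hi=5 ⇒ 1 2 3 6 8 7 10 11 12 16
6>3: swap(3,5), hi=4 ⇒ 1 2 3 7 8 6 10 11 12 16
7>3: swap(3,4), hi=3 ⇒ 1 2 3 8 7 6 10 11 12 16
8>3: swap(3,3), hi=2 ⇒ 1 2 3 8 7 6 10 11 12 16
done. lo=2 hi=2; A=1 2 3 8 7 6 10 11 12 16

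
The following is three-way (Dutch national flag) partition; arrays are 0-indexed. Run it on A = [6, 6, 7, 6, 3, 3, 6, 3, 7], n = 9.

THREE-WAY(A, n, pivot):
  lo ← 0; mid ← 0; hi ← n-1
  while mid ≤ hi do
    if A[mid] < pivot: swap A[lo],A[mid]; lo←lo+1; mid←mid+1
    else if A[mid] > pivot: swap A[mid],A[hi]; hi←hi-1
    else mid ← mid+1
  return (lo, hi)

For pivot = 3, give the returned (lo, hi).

lo=0 mid=0 hi=8
6>3: swap(0,8), hi=7 ⇒ [7, 6, 7, 6, 3, 3, 6, 3, 6]
7>3: swap(0,7), hi=6 ⇒ [3, 6, 7, 6, 3, 3, 6, 7, 6]
3=3: mid=1
6>3: swap(1,6), hi=5 ⇒ [3, 6, 7, 6, 3, 3, 6, 7, 6]
6>3: swap(1,5), hi=4 ⇒ [3, 3, 7, 6, 3, 6, 6, 7, 6]
3=3: mid=2
7>3: swap(2,4), hi=3 ⇒ [3, 3, 3, 6, 7, 6, 6, 7, 6]
3=3: mid=3
6>3: swap(3,3), hi=2 ⇒ [3, 3, 3, 6, 7, 6, 6, 7, 6]
done. lo=0 hi=2; A=[3, 3, 3, 6, 7, 6, 6, 7, 6]

(0, 2)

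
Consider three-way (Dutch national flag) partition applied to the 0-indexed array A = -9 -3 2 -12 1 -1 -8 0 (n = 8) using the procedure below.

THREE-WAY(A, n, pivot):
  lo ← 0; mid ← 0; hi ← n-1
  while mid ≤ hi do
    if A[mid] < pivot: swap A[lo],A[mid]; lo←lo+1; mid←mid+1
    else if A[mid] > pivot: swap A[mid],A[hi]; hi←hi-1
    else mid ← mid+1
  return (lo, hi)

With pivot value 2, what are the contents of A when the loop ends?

-9 -3 -12 1 -1 -8 0 2

pivot = 2; lo=0, mid=0, hi=7
A[mid]=-9<2: swap A[0],A[0]; lo=1,mid=1 → -9 -3 2 -12 1 -1 -8 0
A[mid]=-3<2: swap A[1],A[1]; lo=2,mid=2 → -9 -3 2 -12 1 -1 -8 0
A[mid]=2=2: mid=3
A[mid]=-12<2: swap A[2],A[3]; lo=3,mid=4 → -9 -3 -12 2 1 -1 -8 0
A[mid]=1<2: swap A[3],A[4]; lo=4,mid=5 → -9 -3 -12 1 2 -1 -8 0
A[mid]=-1<2: swap A[4],A[5]; lo=5,mid=6 → -9 -3 -12 1 -1 2 -8 0
A[mid]=-8<2: swap A[5],A[6]; lo=6,mid=7 → -9 -3 -12 1 -1 -8 2 0
A[mid]=0<2: swap A[6],A[7]; lo=7,mid=8 → -9 -3 -12 1 -1 -8 0 2
end: lo=7, hi=7; A = -9 -3 -12 1 -1 -8 0 2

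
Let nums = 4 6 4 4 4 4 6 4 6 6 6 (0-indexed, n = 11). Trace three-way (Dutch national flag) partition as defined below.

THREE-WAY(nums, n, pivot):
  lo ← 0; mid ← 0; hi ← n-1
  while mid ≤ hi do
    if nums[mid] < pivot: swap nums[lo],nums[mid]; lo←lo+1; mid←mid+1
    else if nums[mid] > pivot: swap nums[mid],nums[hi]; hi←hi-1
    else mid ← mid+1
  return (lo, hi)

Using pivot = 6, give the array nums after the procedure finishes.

4 4 4 4 4 4 6 6 6 6 6

lo=0 mid=0 hi=10
4<6: swap(0,0), lo=1 mid=1 ⇒ 4 6 4 4 4 4 6 4 6 6 6
6=6: mid=2
4<6: swap(1,2), lo=2 mid=3 ⇒ 4 4 6 4 4 4 6 4 6 6 6
4<6: swap(2,3), lo=3 mid=4 ⇒ 4 4 4 6 4 4 6 4 6 6 6
4<6: swap(3,4), lo=4 mid=5 ⇒ 4 4 4 4 6 4 6 4 6 6 6
4<6: swap(4,5), lo=5 mid=6 ⇒ 4 4 4 4 4 6 6 4 6 6 6
6=6: mid=7
4<6: swap(5,7), lo=6 mid=8 ⇒ 4 4 4 4 4 4 6 6 6 6 6
6=6: mid=9
6=6: mid=10
6=6: mid=11
done. lo=6 hi=10; nums=4 4 4 4 4 4 6 6 6 6 6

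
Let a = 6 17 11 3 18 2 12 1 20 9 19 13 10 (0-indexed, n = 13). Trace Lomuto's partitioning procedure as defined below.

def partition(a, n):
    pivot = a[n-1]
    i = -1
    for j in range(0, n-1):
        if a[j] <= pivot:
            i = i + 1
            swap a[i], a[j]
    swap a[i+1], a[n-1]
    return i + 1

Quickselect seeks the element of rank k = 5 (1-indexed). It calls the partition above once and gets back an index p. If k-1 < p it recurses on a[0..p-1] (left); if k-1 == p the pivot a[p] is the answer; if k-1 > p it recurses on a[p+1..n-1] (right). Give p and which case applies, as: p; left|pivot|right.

pivot = a[12] = 10; i = -1
j=0: a[0]=6 ≤ 10 → i=0, swap a[0],a[0] (no change) → 6 17 11 3 18 2 12 1 20 9 19 13 10
j=1: a[1]=17 > 10 → no swap
j=2: a[2]=11 > 10 → no swap
j=3: a[3]=3 ≤ 10 → i=1, swap a[1],a[3] → 6 3 11 17 18 2 12 1 20 9 19 13 10
j=4: a[4]=18 > 10 → no swap
j=5: a[5]=2 ≤ 10 → i=2, swap a[2],a[5] → 6 3 2 17 18 11 12 1 20 9 19 13 10
j=6: a[6]=12 > 10 → no swap
j=7: a[7]=1 ≤ 10 → i=3, swap a[3],a[7] → 6 3 2 1 18 11 12 17 20 9 19 13 10
j=8: a[8]=20 > 10 → no swap
j=9: a[9]=9 ≤ 10 → i=4, swap a[4],a[9] → 6 3 2 1 9 11 12 17 20 18 19 13 10
j=10: a[10]=19 > 10 → no swap
j=11: a[11]=13 > 10 → no swap
final swap a[5],a[12] → 6 3 2 1 9 10 12 17 20 18 19 13 11; return 5
p = 5; k-1 = 4 < 5 ⇒ left

5; left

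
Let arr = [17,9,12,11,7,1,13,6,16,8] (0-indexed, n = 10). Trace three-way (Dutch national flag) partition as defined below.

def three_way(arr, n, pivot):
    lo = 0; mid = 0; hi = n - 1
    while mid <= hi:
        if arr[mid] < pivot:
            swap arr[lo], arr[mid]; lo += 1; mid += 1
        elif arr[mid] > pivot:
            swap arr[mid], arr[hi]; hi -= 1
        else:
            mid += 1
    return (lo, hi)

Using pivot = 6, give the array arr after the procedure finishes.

[1,6,11,7,12,13,9,16,8,17]

pivot = 6; lo=0, mid=0, hi=9
arr[mid]=17>6: swap arr[0],arr[9]; hi=8 → [8,9,12,11,7,1,13,6,16,17]
arr[mid]=8>6: swap arr[0],arr[8]; hi=7 → [16,9,12,11,7,1,13,6,8,17]
arr[mid]=16>6: swap arr[0],arr[7]; hi=6 → [6,9,12,11,7,1,13,16,8,17]
arr[mid]=6=6: mid=1
arr[mid]=9>6: swap arr[1],arr[6]; hi=5 → [6,13,12,11,7,1,9,16,8,17]
arr[mid]=13>6: swap arr[1],arr[5]; hi=4 → [6,1,12,11,7,13,9,16,8,17]
arr[mid]=1<6: swap arr[0],arr[1]; lo=1,mid=2 → [1,6,12,11,7,13,9,16,8,17]
arr[mid]=12>6: swap arr[2],arr[4]; hi=3 → [1,6,7,11,12,13,9,16,8,17]
arr[mid]=7>6: swap arr[2],arr[3]; hi=2 → [1,6,11,7,12,13,9,16,8,17]
arr[mid]=11>6: swap arr[2],arr[2]; hi=1 → [1,6,11,7,12,13,9,16,8,17]
end: lo=1, hi=1; arr = [1,6,11,7,12,13,9,16,8,17]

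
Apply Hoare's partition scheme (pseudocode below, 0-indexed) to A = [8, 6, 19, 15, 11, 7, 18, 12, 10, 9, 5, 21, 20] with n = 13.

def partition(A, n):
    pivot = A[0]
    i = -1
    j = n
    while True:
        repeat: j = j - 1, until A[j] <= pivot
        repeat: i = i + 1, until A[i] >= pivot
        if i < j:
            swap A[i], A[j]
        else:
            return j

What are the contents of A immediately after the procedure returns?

pivot = A[0] = 8; i = -1, j = 13
j→10 (A[10]=5≤8), i→0 (A[0]=8≥8); i<j, swap → [5, 6, 19, 15, 11, 7, 18, 12, 10, 9, 8, 21, 20]
j→5 (A[5]=7≤8), i→2 (A[2]=19≥8); i<j, swap → [5, 6, 7, 15, 11, 19, 18, 12, 10, 9, 8, 21, 20]
j→2, i→3; i≥j, return j=2. A = [5, 6, 7, 15, 11, 19, 18, 12, 10, 9, 8, 21, 20]

[5, 6, 7, 15, 11, 19, 18, 12, 10, 9, 8, 21, 20]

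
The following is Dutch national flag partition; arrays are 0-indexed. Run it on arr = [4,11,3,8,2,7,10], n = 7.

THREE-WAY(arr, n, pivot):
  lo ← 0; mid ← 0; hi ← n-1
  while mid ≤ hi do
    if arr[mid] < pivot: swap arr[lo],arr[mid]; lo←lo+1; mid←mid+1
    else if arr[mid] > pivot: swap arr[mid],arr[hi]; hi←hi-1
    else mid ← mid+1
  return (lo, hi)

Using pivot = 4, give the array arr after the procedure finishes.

[2,3,4,8,7,10,11]

pivot = 4; lo=0, mid=0, hi=6
arr[mid]=4=4: mid=1
arr[mid]=11>4: swap arr[1],arr[6]; hi=5 → [4,10,3,8,2,7,11]
arr[mid]=10>4: swap arr[1],arr[5]; hi=4 → [4,7,3,8,2,10,11]
arr[mid]=7>4: swap arr[1],arr[4]; hi=3 → [4,2,3,8,7,10,11]
arr[mid]=2<4: swap arr[0],arr[1]; lo=1,mid=2 → [2,4,3,8,7,10,11]
arr[mid]=3<4: swap arr[1],arr[2]; lo=2,mid=3 → [2,3,4,8,7,10,11]
arr[mid]=8>4: swap arr[3],arr[3]; hi=2 → [2,3,4,8,7,10,11]
end: lo=2, hi=2; arr = [2,3,4,8,7,10,11]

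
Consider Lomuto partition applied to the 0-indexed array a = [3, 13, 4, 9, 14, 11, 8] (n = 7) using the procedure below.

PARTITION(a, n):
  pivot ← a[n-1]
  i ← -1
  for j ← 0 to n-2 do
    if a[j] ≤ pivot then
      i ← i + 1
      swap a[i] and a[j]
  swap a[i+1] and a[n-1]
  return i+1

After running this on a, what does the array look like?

[3, 4, 8, 9, 14, 11, 13]

pivot=8, i=-1
j=0: 3≤8, i=0, swap(0,0) ⇒ [3, 13, 4, 9, 14, 11, 8]
j=1: 13>8, skip
j=2: 4≤8, i=1, swap(1,2) ⇒ [3, 4, 13, 9, 14, 11, 8]
j=3: 9>8, skip
j=4: 14>8, skip
j=5: 11>8, skip
swap(2,6) ⇒ [3, 4, 8, 9, 14, 11, 13]; return 2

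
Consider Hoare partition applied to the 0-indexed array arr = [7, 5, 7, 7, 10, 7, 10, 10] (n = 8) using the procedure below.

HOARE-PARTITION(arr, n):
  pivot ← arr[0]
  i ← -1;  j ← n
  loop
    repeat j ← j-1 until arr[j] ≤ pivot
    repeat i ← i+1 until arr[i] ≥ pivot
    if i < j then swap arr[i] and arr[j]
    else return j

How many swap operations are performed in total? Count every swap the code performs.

2

pivot = arr[0] = 7; i = -1, j = 8
j→5 (arr[5]=7≤7), i→0 (arr[0]=7≥7); i<j, swap → [7, 5, 7, 7, 10, 7, 10, 10]
j→3 (arr[3]=7≤7), i→2 (arr[2]=7≥7); i<j, swap → [7, 5, 7, 7, 10, 7, 10, 10]
j→2, i→3; i≥j, return j=2. arr = [7, 5, 7, 7, 10, 7, 10, 10]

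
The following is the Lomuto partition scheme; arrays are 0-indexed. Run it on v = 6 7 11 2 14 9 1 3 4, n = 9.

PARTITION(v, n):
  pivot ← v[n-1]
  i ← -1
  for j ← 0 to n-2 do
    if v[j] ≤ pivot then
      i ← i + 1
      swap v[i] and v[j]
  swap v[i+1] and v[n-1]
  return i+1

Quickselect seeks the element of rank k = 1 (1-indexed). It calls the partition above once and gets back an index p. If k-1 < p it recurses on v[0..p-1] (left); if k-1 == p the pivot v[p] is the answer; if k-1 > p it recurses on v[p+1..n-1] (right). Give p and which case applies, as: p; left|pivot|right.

3; left

pivot=4, i=-1
j=0: 6>4, skip
j=1: 7>4, skip
j=2: 11>4, skip
j=3: 2≤4, i=0, swap(0,3) ⇒ 2 7 11 6 14 9 1 3 4
j=4: 14>4, skip
j=5: 9>4, skip
j=6: 1≤4, i=1, swap(1,6) ⇒ 2 1 11 6 14 9 7 3 4
j=7: 3≤4, i=2, swap(2,7) ⇒ 2 1 3 6 14 9 7 11 4
swap(3,8) ⇒ 2 1 3 4 14 9 7 11 6; return 3
p = 3; k-1 = 0 < 3 ⇒ left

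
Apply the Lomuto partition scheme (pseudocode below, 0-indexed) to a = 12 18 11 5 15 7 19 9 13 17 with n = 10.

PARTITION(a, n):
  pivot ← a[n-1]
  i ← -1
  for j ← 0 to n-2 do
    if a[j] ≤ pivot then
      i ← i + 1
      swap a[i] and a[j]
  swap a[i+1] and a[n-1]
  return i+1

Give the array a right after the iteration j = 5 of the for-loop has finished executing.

pivot = a[9] = 17; i = -1
j=0: a[0]=12 ≤ 17 → i=0, swap a[0],a[0] (no change) → 12 18 11 5 15 7 19 9 13 17
j=1: a[1]=18 > 17 → no swap
j=2: a[2]=11 ≤ 17 → i=1, swap a[1],a[2] → 12 11 18 5 15 7 19 9 13 17
j=3: a[3]=5 ≤ 17 → i=2, swap a[2],a[3] → 12 11 5 18 15 7 19 9 13 17
j=4: a[4]=15 ≤ 17 → i=3, swap a[3],a[4] → 12 11 5 15 18 7 19 9 13 17
j=5: a[5]=7 ≤ 17 → i=4, swap a[4],a[5] → 12 11 5 15 7 18 19 9 13 17
(after j=5) a = 12 11 5 15 7 18 19 9 13 17

12 11 5 15 7 18 19 9 13 17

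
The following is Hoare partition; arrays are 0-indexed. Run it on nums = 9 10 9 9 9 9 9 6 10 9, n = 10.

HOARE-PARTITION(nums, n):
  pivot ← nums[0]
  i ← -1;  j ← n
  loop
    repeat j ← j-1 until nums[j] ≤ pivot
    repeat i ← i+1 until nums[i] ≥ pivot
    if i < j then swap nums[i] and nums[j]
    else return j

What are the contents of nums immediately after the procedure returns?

9 6 9 9 9 9 9 10 10 9

pivot = nums[0] = 9; i = -1, j = 10
j→9 (nums[9]=9≤9), i→0 (nums[0]=9≥9); i<j, swap → 9 10 9 9 9 9 9 6 10 9
j→7 (nums[7]=6≤9), i→1 (nums[1]=10≥9); i<j, swap → 9 6 9 9 9 9 9 10 10 9
j→6 (nums[6]=9≤9), i→2 (nums[2]=9≥9); i<j, swap → 9 6 9 9 9 9 9 10 10 9
j→5 (nums[5]=9≤9), i→3 (nums[3]=9≥9); i<j, swap → 9 6 9 9 9 9 9 10 10 9
j→4, i→4; i≥j, return j=4. nums = 9 6 9 9 9 9 9 10 10 9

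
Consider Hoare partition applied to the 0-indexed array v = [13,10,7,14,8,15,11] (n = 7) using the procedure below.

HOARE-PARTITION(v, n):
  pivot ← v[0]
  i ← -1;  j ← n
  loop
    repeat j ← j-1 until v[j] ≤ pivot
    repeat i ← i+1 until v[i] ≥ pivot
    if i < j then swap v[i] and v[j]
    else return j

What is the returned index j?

3

pivot = v[0] = 13; i = -1, j = 7
j→6 (v[6]=11≤13), i→0 (v[0]=13≥13); i<j, swap → [11,10,7,14,8,15,13]
j→4 (v[4]=8≤13), i→3 (v[3]=14≥13); i<j, swap → [11,10,7,8,14,15,13]
j→3, i→4; i≥j, return j=3. v = [11,10,7,8,14,15,13]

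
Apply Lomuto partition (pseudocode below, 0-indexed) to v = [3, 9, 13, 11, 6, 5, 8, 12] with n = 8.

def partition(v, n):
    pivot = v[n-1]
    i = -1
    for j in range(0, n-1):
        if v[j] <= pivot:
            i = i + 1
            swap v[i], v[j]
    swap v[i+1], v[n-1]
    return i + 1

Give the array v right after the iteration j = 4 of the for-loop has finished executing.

[3, 9, 11, 6, 13, 5, 8, 12]

pivot=12, i=-1
j=0: 3≤12, i=0, swap(0,0) ⇒ [3, 9, 13, 11, 6, 5, 8, 12]
j=1: 9≤12, i=1, swap(1,1) ⇒ [3, 9, 13, 11, 6, 5, 8, 12]
j=2: 13>12, skip
j=3: 11≤12, i=2, swap(2,3) ⇒ [3, 9, 11, 13, 6, 5, 8, 12]
j=4: 6≤12, i=3, swap(3,4) ⇒ [3, 9, 11, 6, 13, 5, 8, 12]
(after j=4) v = [3, 9, 11, 6, 13, 5, 8, 12]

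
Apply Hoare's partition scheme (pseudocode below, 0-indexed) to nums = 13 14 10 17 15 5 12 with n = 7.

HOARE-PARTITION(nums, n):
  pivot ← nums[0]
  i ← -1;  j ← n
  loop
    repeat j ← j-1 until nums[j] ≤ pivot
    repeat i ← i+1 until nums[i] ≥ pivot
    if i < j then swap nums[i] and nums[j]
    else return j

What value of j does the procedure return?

2

pivot = nums[0] = 13; i = -1, j = 7
j→6 (nums[6]=12≤13), i→0 (nums[0]=13≥13); i<j, swap → 12 14 10 17 15 5 13
j→5 (nums[5]=5≤13), i→1 (nums[1]=14≥13); i<j, swap → 12 5 10 17 15 14 13
j→2, i→3; i≥j, return j=2. nums = 12 5 10 17 15 14 13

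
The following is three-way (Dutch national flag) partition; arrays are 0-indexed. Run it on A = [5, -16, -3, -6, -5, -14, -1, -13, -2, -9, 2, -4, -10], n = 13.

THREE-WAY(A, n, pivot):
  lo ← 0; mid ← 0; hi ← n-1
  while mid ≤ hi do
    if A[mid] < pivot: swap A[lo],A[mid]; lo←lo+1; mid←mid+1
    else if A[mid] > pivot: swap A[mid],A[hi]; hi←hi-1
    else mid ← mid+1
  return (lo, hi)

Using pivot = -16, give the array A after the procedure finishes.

[-16, -3, -6, -5, -14, -1, -13, -2, -9, 2, -4, -10, 5]

lo=0 mid=0 hi=12
5>-16: swap(0,12), hi=11 ⇒ [-10, -16, -3, -6, -5, -14, -1, -13, -2, -9, 2, -4, 5]
-10>-16: swap(0,11), hi=10 ⇒ [-4, -16, -3, -6, -5, -14, -1, -13, -2, -9, 2, -10, 5]
-4>-16: swap(0,10), hi=9 ⇒ [2, -16, -3, -6, -5, -14, -1, -13, -2, -9, -4, -10, 5]
2>-16: swap(0,9), hi=8 ⇒ [-9, -16, -3, -6, -5, -14, -1, -13, -2, 2, -4, -10, 5]
-9>-16: swap(0,8), hi=7 ⇒ [-2, -16, -3, -6, -5, -14, -1, -13, -9, 2, -4, -10, 5]
-2>-16: swap(0,7), hi=6 ⇒ [-13, -16, -3, -6, -5, -14, -1, -2, -9, 2, -4, -10, 5]
-13>-16: swap(0,6), hi=5 ⇒ [-1, -16, -3, -6, -5, -14, -13, -2, -9, 2, -4, -10, 5]
-1>-16: swap(0,5), hi=4 ⇒ [-14, -16, -3, -6, -5, -1, -13, -2, -9, 2, -4, -10, 5]
-14>-16: swap(0,4), hi=3 ⇒ [-5, -16, -3, -6, -14, -1, -13, -2, -9, 2, -4, -10, 5]
-5>-16: swap(0,3), hi=2 ⇒ [-6, -16, -3, -5, -14, -1, -13, -2, -9, 2, -4, -10, 5]
-6>-16: swap(0,2), hi=1 ⇒ [-3, -16, -6, -5, -14, -1, -13, -2, -9, 2, -4, -10, 5]
-3>-16: swap(0,1), hi=0 ⇒ [-16, -3, -6, -5, -14, -1, -13, -2, -9, 2, -4, -10, 5]
-16=-16: mid=1
done. lo=0 hi=0; A=[-16, -3, -6, -5, -14, -1, -13, -2, -9, 2, -4, -10, 5]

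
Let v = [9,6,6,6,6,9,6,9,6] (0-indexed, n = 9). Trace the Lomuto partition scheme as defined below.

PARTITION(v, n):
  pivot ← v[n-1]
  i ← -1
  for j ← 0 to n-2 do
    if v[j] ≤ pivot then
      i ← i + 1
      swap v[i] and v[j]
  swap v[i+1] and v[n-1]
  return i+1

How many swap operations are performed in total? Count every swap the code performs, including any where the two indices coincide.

6

pivot = v[8] = 6; i = -1
j=0: v[0]=9 > 6 → no swap
j=1: v[1]=6 ≤ 6 → i=0, swap v[0],v[1] → [6,9,6,6,6,9,6,9,6]
j=2: v[2]=6 ≤ 6 → i=1, swap v[1],v[2] → [6,6,9,6,6,9,6,9,6]
j=3: v[3]=6 ≤ 6 → i=2, swap v[2],v[3] → [6,6,6,9,6,9,6,9,6]
j=4: v[4]=6 ≤ 6 → i=3, swap v[3],v[4] → [6,6,6,6,9,9,6,9,6]
j=5: v[5]=9 > 6 → no swap
j=6: v[6]=6 ≤ 6 → i=4, swap v[4],v[6] → [6,6,6,6,6,9,9,9,6]
j=7: v[7]=9 > 6 → no swap
final swap v[5],v[8] → [6,6,6,6,6,6,9,9,9]; return 5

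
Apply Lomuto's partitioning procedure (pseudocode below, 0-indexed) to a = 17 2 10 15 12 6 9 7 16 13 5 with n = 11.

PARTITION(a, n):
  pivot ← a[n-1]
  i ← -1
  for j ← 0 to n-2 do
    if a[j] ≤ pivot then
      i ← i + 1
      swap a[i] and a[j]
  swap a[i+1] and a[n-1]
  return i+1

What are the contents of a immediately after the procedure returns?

pivot = a[10] = 5; i = -1
j=0: a[0]=17 > 5 → no swap
j=1: a[1]=2 ≤ 5 → i=0, swap a[0],a[1] → 2 17 10 15 12 6 9 7 16 13 5
j=2: a[2]=10 > 5 → no swap
j=3: a[3]=15 > 5 → no swap
j=4: a[4]=12 > 5 → no swap
j=5: a[5]=6 > 5 → no swap
j=6: a[6]=9 > 5 → no swap
j=7: a[7]=7 > 5 → no swap
j=8: a[8]=16 > 5 → no swap
j=9: a[9]=13 > 5 → no swap
final swap a[1],a[10] → 2 5 10 15 12 6 9 7 16 13 17; return 1

2 5 10 15 12 6 9 7 16 13 17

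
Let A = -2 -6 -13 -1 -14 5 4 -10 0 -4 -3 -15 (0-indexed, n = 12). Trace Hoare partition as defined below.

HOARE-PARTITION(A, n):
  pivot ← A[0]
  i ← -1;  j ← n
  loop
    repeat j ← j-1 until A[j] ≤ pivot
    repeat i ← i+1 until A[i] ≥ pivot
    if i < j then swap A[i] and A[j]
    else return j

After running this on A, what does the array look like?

-15 -6 -13 -3 -14 -4 -10 4 0 5 -1 -2

pivot = A[0] = -2; i = -1, j = 12
j→11 (A[11]=-15≤-2), i→0 (A[0]=-2≥-2); i<j, swap → -15 -6 -13 -1 -14 5 4 -10 0 -4 -3 -2
j→10 (A[10]=-3≤-2), i→3 (A[3]=-1≥-2); i<j, swap → -15 -6 -13 -3 -14 5 4 -10 0 -4 -1 -2
j→9 (A[9]=-4≤-2), i→5 (A[5]=5≥-2); i<j, swap → -15 -6 -13 -3 -14 -4 4 -10 0 5 -1 -2
j→7 (A[7]=-10≤-2), i→6 (A[6]=4≥-2); i<j, swap → -15 -6 -13 -3 -14 -4 -10 4 0 5 -1 -2
j→6, i→7; i≥j, return j=6. A = -15 -6 -13 -3 -14 -4 -10 4 0 5 -1 -2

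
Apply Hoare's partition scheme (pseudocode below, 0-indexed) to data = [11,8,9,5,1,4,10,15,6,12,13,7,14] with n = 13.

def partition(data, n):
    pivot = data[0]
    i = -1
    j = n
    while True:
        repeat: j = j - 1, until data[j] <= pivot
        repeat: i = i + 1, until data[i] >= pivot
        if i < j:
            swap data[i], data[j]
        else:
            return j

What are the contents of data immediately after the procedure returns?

[7,8,9,5,1,4,10,6,15,12,13,11,14]

pivot=11
j stops at 11 (7), i stops at 0 (11); swap ⇒ [7,8,9,5,1,4,10,15,6,12,13,11,14]
j stops at 8 (6), i stops at 7 (15); swap ⇒ [7,8,9,5,1,4,10,6,15,12,13,11,14]
j stops at 7, i stops at 8; i≥j ⇒ return 7. data=[7,8,9,5,1,4,10,6,15,12,13,11,14]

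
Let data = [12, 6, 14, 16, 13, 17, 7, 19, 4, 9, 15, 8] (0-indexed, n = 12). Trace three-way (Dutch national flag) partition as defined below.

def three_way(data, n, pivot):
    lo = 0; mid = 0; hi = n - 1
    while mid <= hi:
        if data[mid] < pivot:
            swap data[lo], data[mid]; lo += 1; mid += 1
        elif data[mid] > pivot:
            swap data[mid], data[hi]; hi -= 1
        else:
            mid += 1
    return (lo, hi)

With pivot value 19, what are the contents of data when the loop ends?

[12, 6, 14, 16, 13, 17, 7, 4, 9, 15, 8, 19]

lo=0 mid=0 hi=11
12<19: swap(0,0), lo=1 mid=1 ⇒ [12, 6, 14, 16, 13, 17, 7, 19, 4, 9, 15, 8]
6<19: swap(1,1), lo=2 mid=2 ⇒ [12, 6, 14, 16, 13, 17, 7, 19, 4, 9, 15, 8]
14<19: swap(2,2), lo=3 mid=3 ⇒ [12, 6, 14, 16, 13, 17, 7, 19, 4, 9, 15, 8]
16<19: swap(3,3), lo=4 mid=4 ⇒ [12, 6, 14, 16, 13, 17, 7, 19, 4, 9, 15, 8]
13<19: swap(4,4), lo=5 mid=5 ⇒ [12, 6, 14, 16, 13, 17, 7, 19, 4, 9, 15, 8]
17<19: swap(5,5), lo=6 mid=6 ⇒ [12, 6, 14, 16, 13, 17, 7, 19, 4, 9, 15, 8]
7<19: swap(6,6), lo=7 mid=7 ⇒ [12, 6, 14, 16, 13, 17, 7, 19, 4, 9, 15, 8]
19=19: mid=8
4<19: swap(7,8), lo=8 mid=9 ⇒ [12, 6, 14, 16, 13, 17, 7, 4, 19, 9, 15, 8]
9<19: swap(8,9), lo=9 mid=10 ⇒ [12, 6, 14, 16, 13, 17, 7, 4, 9, 19, 15, 8]
15<19: swap(9,10), lo=10 mid=11 ⇒ [12, 6, 14, 16, 13, 17, 7, 4, 9, 15, 19, 8]
8<19: swap(10,11), lo=11 mid=12 ⇒ [12, 6, 14, 16, 13, 17, 7, 4, 9, 15, 8, 19]
done. lo=11 hi=11; data=[12, 6, 14, 16, 13, 17, 7, 4, 9, 15, 8, 19]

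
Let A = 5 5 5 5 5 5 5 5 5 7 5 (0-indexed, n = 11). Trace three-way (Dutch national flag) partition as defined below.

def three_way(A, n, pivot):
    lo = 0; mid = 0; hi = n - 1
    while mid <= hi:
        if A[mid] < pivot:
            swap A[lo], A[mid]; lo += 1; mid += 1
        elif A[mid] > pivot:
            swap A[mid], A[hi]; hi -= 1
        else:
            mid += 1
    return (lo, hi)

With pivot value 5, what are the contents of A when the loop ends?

5 5 5 5 5 5 5 5 5 5 7

pivot = 5; lo=0, mid=0, hi=10
A[mid]=5=5: mid=1
A[mid]=5=5: mid=2
A[mid]=5=5: mid=3
A[mid]=5=5: mid=4
A[mid]=5=5: mid=5
A[mid]=5=5: mid=6
A[mid]=5=5: mid=7
A[mid]=5=5: mid=8
A[mid]=5=5: mid=9
A[mid]=7>5: swap A[9],A[10]; hi=9 → 5 5 5 5 5 5 5 5 5 5 7
A[mid]=5=5: mid=10
end: lo=0, hi=9; A = 5 5 5 5 5 5 5 5 5 5 7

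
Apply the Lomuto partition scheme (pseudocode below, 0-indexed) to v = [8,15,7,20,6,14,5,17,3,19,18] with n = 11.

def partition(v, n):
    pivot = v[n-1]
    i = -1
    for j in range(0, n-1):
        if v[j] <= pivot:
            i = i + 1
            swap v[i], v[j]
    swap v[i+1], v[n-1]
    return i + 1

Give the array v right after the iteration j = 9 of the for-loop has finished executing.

pivot=18, i=-1
j=0: 8≤18, i=0, swap(0,0) ⇒ [8,15,7,20,6,14,5,17,3,19,18]
j=1: 15≤18, i=1, swap(1,1) ⇒ [8,15,7,20,6,14,5,17,3,19,18]
j=2: 7≤18, i=2, swap(2,2) ⇒ [8,15,7,20,6,14,5,17,3,19,18]
j=3: 20>18, skip
j=4: 6≤18, i=3, swap(3,4) ⇒ [8,15,7,6,20,14,5,17,3,19,18]
j=5: 14≤18, i=4, swap(4,5) ⇒ [8,15,7,6,14,20,5,17,3,19,18]
j=6: 5≤18, i=5, swap(5,6) ⇒ [8,15,7,6,14,5,20,17,3,19,18]
j=7: 17≤18, i=6, swap(6,7) ⇒ [8,15,7,6,14,5,17,20,3,19,18]
j=8: 3≤18, i=7, swap(7,8) ⇒ [8,15,7,6,14,5,17,3,20,19,18]
j=9: 19>18, skip
(after j=9) v = [8,15,7,6,14,5,17,3,20,19,18]

[8,15,7,6,14,5,17,3,20,19,18]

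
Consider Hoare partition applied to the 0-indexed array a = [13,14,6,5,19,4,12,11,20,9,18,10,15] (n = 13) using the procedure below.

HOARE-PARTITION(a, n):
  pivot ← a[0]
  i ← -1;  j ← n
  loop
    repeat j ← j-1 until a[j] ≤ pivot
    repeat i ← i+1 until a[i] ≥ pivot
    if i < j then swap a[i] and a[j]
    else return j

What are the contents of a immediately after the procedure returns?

[10,9,6,5,11,4,12,19,20,14,18,13,15]

pivot=13
j stops at 11 (10), i stops at 0 (13); swap ⇒ [10,14,6,5,19,4,12,11,20,9,18,13,15]
j stops at 9 (9), i stops at 1 (14); swap ⇒ [10,9,6,5,19,4,12,11,20,14,18,13,15]
j stops at 7 (11), i stops at 4 (19); swap ⇒ [10,9,6,5,11,4,12,19,20,14,18,13,15]
j stops at 6, i stops at 7; i≥j ⇒ return 6. a=[10,9,6,5,11,4,12,19,20,14,18,13,15]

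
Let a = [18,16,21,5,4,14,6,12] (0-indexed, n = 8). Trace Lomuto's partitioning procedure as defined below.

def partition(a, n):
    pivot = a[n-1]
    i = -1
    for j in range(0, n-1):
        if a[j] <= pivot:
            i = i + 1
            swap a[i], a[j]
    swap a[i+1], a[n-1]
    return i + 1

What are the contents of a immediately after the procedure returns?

[5,4,6,12,16,14,21,18]

pivot = a[7] = 12; i = -1
j=0: a[0]=18 > 12 → no swap
j=1: a[1]=16 > 12 → no swap
j=2: a[2]=21 > 12 → no swap
j=3: a[3]=5 ≤ 12 → i=0, swap a[0],a[3] → [5,16,21,18,4,14,6,12]
j=4: a[4]=4 ≤ 12 → i=1, swap a[1],a[4] → [5,4,21,18,16,14,6,12]
j=5: a[5]=14 > 12 → no swap
j=6: a[6]=6 ≤ 12 → i=2, swap a[2],a[6] → [5,4,6,18,16,14,21,12]
final swap a[3],a[7] → [5,4,6,12,16,14,21,18]; return 3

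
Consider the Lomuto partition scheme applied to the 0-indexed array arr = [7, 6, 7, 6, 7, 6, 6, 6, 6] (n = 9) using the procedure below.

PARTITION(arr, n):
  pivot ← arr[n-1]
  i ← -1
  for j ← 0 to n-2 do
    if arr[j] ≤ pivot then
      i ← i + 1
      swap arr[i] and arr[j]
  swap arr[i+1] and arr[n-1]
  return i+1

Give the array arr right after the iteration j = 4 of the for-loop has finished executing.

pivot=6, i=-1
j=0: 7>6, skip
j=1: 6≤6, i=0, swap(0,1) ⇒ [6, 7, 7, 6, 7, 6, 6, 6, 6]
j=2: 7>6, skip
j=3: 6≤6, i=1, swap(1,3) ⇒ [6, 6, 7, 7, 7, 6, 6, 6, 6]
j=4: 7>6, skip
(after j=4) arr = [6, 6, 7, 7, 7, 6, 6, 6, 6]

[6, 6, 7, 7, 7, 6, 6, 6, 6]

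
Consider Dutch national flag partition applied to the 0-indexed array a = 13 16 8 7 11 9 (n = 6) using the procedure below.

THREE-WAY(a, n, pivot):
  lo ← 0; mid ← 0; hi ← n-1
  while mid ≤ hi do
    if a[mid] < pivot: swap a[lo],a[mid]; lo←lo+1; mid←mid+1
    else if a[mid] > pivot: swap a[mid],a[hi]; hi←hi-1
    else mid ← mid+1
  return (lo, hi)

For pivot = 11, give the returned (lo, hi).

(3, 3)

lo=0 mid=0 hi=5
13>11: swap(0,5), hi=4 ⇒ 9 16 8 7 11 13
9<11: swap(0,0), lo=1 mid=1 ⇒ 9 16 8 7 11 13
16>11: swap(1,4), hi=3 ⇒ 9 11 8 7 16 13
11=11: mid=2
8<11: swap(1,2), lo=2 mid=3 ⇒ 9 8 11 7 16 13
7<11: swap(2,3), lo=3 mid=4 ⇒ 9 8 7 11 16 13
done. lo=3 hi=3; a=9 8 7 11 16 13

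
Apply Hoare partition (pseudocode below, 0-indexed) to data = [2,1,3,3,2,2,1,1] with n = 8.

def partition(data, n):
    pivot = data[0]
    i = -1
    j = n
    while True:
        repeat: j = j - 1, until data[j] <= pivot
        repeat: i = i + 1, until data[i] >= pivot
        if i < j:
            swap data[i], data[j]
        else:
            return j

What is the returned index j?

4

pivot=2
j stops at 7 (1), i stops at 0 (2); swap ⇒ [1,1,3,3,2,2,1,2]
j stops at 6 (1), i stops at 2 (3); swap ⇒ [1,1,1,3,2,2,3,2]
j stops at 5 (2), i stops at 3 (3); swap ⇒ [1,1,1,2,2,3,3,2]
j stops at 4, i stops at 4; i≥j ⇒ return 4. data=[1,1,1,2,2,3,3,2]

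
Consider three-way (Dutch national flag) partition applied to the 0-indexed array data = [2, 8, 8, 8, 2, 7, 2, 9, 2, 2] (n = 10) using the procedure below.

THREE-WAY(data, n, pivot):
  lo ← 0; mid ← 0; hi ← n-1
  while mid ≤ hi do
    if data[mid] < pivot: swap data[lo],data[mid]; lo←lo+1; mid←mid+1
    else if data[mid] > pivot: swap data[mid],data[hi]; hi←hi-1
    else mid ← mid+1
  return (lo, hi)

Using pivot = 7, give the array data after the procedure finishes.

pivot = 7; lo=0, mid=0, hi=9
data[mid]=2<7: swap data[0],data[0]; lo=1,mid=1 → [2, 8, 8, 8, 2, 7, 2, 9, 2, 2]
data[mid]=8>7: swap data[1],data[9]; hi=8 → [2, 2, 8, 8, 2, 7, 2, 9, 2, 8]
data[mid]=2<7: swap data[1],data[1]; lo=2,mid=2 → [2, 2, 8, 8, 2, 7, 2, 9, 2, 8]
data[mid]=8>7: swap data[2],data[8]; hi=7 → [2, 2, 2, 8, 2, 7, 2, 9, 8, 8]
data[mid]=2<7: swap data[2],data[2]; lo=3,mid=3 → [2, 2, 2, 8, 2, 7, 2, 9, 8, 8]
data[mid]=8>7: swap data[3],data[7]; hi=6 → [2, 2, 2, 9, 2, 7, 2, 8, 8, 8]
data[mid]=9>7: swap data[3],data[6]; hi=5 → [2, 2, 2, 2, 2, 7, 9, 8, 8, 8]
data[mid]=2<7: swap data[3],data[3]; lo=4,mid=4 → [2, 2, 2, 2, 2, 7, 9, 8, 8, 8]
data[mid]=2<7: swap data[4],data[4]; lo=5,mid=5 → [2, 2, 2, 2, 2, 7, 9, 8, 8, 8]
data[mid]=7=7: mid=6
end: lo=5, hi=5; data = [2, 2, 2, 2, 2, 7, 9, 8, 8, 8]

[2, 2, 2, 2, 2, 7, 9, 8, 8, 8]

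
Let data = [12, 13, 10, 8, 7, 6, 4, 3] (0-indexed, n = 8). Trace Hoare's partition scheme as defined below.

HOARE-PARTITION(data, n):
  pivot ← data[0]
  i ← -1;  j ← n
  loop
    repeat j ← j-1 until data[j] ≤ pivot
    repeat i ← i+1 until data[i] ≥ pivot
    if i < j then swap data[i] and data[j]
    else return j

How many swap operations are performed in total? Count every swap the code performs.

2

pivot=12
j stops at 7 (3), i stops at 0 (12); swap ⇒ [3, 13, 10, 8, 7, 6, 4, 12]
j stops at 6 (4), i stops at 1 (13); swap ⇒ [3, 4, 10, 8, 7, 6, 13, 12]
j stops at 5, i stops at 6; i≥j ⇒ return 5. data=[3, 4, 10, 8, 7, 6, 13, 12]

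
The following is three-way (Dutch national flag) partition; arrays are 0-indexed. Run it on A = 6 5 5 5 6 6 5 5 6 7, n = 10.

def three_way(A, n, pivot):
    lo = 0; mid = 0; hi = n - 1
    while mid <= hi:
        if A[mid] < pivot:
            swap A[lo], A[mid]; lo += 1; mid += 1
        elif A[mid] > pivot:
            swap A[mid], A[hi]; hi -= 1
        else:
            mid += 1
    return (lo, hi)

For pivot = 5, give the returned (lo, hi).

(0, 4)

pivot = 5; lo=0, mid=0, hi=9
A[mid]=6>5: swap A[0],A[9]; hi=8 → 7 5 5 5 6 6 5 5 6 6
A[mid]=7>5: swap A[0],A[8]; hi=7 → 6 5 5 5 6 6 5 5 7 6
A[mid]=6>5: swap A[0],A[7]; hi=6 → 5 5 5 5 6 6 5 6 7 6
A[mid]=5=5: mid=1
A[mid]=5=5: mid=2
A[mid]=5=5: mid=3
A[mid]=5=5: mid=4
A[mid]=6>5: swap A[4],A[6]; hi=5 → 5 5 5 5 5 6 6 6 7 6
A[mid]=5=5: mid=5
A[mid]=6>5: swap A[5],A[5]; hi=4 → 5 5 5 5 5 6 6 6 7 6
end: lo=0, hi=4; A = 5 5 5 5 5 6 6 6 7 6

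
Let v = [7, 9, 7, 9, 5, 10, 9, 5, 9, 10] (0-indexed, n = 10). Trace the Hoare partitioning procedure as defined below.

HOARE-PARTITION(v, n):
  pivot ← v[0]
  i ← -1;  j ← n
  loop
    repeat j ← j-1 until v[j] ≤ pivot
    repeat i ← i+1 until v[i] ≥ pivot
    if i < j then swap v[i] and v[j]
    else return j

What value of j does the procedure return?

pivot = v[0] = 7; i = -1, j = 10
j→7 (v[7]=5≤7), i→0 (v[0]=7≥7); i<j, swap → [5, 9, 7, 9, 5, 10, 9, 7, 9, 10]
j→4 (v[4]=5≤7), i→1 (v[1]=9≥7); i<j, swap → [5, 5, 7, 9, 9, 10, 9, 7, 9, 10]
j→2, i→2; i≥j, return j=2. v = [5, 5, 7, 9, 9, 10, 9, 7, 9, 10]

2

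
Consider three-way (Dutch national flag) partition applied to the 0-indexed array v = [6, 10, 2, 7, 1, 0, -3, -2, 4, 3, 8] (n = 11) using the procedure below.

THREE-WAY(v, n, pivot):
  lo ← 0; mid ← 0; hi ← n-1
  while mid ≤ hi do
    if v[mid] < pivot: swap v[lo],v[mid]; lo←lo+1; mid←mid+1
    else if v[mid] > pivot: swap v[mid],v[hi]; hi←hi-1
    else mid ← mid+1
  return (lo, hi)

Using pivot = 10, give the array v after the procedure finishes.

lo=0 mid=0 hi=10
6<10: swap(0,0), lo=1 mid=1 ⇒ [6, 10, 2, 7, 1, 0, -3, -2, 4, 3, 8]
10=10: mid=2
2<10: swap(1,2), lo=2 mid=3 ⇒ [6, 2, 10, 7, 1, 0, -3, -2, 4, 3, 8]
7<10: swap(2,3), lo=3 mid=4 ⇒ [6, 2, 7, 10, 1, 0, -3, -2, 4, 3, 8]
1<10: swap(3,4), lo=4 mid=5 ⇒ [6, 2, 7, 1, 10, 0, -3, -2, 4, 3, 8]
0<10: swap(4,5), lo=5 mid=6 ⇒ [6, 2, 7, 1, 0, 10, -3, -2, 4, 3, 8]
-3<10: swap(5,6), lo=6 mid=7 ⇒ [6, 2, 7, 1, 0, -3, 10, -2, 4, 3, 8]
-2<10: swap(6,7), lo=7 mid=8 ⇒ [6, 2, 7, 1, 0, -3, -2, 10, 4, 3, 8]
4<10: swap(7,8), lo=8 mid=9 ⇒ [6, 2, 7, 1, 0, -3, -2, 4, 10, 3, 8]
3<10: swap(8,9), lo=9 mid=10 ⇒ [6, 2, 7, 1, 0, -3, -2, 4, 3, 10, 8]
8<10: swap(9,10), lo=10 mid=11 ⇒ [6, 2, 7, 1, 0, -3, -2, 4, 3, 8, 10]
done. lo=10 hi=10; v=[6, 2, 7, 1, 0, -3, -2, 4, 3, 8, 10]

[6, 2, 7, 1, 0, -3, -2, 4, 3, 8, 10]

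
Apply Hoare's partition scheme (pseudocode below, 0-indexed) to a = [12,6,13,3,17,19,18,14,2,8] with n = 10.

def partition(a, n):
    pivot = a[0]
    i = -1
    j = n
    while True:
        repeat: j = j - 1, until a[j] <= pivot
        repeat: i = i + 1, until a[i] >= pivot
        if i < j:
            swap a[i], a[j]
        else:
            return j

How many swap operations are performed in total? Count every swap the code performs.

pivot=12
j stops at 9 (8), i stops at 0 (12); swap ⇒ [8,6,13,3,17,19,18,14,2,12]
j stops at 8 (2), i stops at 2 (13); swap ⇒ [8,6,2,3,17,19,18,14,13,12]
j stops at 3, i stops at 4; i≥j ⇒ return 3. a=[8,6,2,3,17,19,18,14,13,12]

2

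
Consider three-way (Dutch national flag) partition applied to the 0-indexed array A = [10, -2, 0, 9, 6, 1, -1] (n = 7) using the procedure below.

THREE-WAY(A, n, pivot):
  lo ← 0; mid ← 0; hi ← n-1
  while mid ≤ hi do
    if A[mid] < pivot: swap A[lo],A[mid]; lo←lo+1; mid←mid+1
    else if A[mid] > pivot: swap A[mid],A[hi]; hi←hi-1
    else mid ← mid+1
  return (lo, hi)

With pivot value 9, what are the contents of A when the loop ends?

[-1, -2, 0, 6, 1, 9, 10]

pivot = 9; lo=0, mid=0, hi=6
A[mid]=10>9: swap A[0],A[6]; hi=5 → [-1, -2, 0, 9, 6, 1, 10]
A[mid]=-1<9: swap A[0],A[0]; lo=1,mid=1 → [-1, -2, 0, 9, 6, 1, 10]
A[mid]=-2<9: swap A[1],A[1]; lo=2,mid=2 → [-1, -2, 0, 9, 6, 1, 10]
A[mid]=0<9: swap A[2],A[2]; lo=3,mid=3 → [-1, -2, 0, 9, 6, 1, 10]
A[mid]=9=9: mid=4
A[mid]=6<9: swap A[3],A[4]; lo=4,mid=5 → [-1, -2, 0, 6, 9, 1, 10]
A[mid]=1<9: swap A[4],A[5]; lo=5,mid=6 → [-1, -2, 0, 6, 1, 9, 10]
end: lo=5, hi=5; A = [-1, -2, 0, 6, 1, 9, 10]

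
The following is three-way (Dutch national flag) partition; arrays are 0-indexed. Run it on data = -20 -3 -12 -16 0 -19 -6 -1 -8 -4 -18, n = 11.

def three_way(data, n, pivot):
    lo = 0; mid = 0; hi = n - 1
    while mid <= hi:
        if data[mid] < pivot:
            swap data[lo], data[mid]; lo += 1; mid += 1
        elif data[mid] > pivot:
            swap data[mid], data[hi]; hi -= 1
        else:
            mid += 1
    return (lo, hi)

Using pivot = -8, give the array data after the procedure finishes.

lo=0 mid=0 hi=10
-20<-8: swap(0,0), lo=1 mid=1 ⇒ -20 -3 -12 -16 0 -19 -6 -1 -8 -4 -18
-3>-8: swap(1,10), hi=9 ⇒ -20 -18 -12 -16 0 -19 -6 -1 -8 -4 -3
-18<-8: swap(1,1), lo=2 mid=2 ⇒ -20 -18 -12 -16 0 -19 -6 -1 -8 -4 -3
-12<-8: swap(2,2), lo=3 mid=3 ⇒ -20 -18 -12 -16 0 -19 -6 -1 -8 -4 -3
-16<-8: swap(3,3), lo=4 mid=4 ⇒ -20 -18 -12 -16 0 -19 -6 -1 -8 -4 -3
0>-8: swap(4,9), hi=8 ⇒ -20 -18 -12 -16 -4 -19 -6 -1 -8 0 -3
-4>-8: swap(4,8), hi=7 ⇒ -20 -18 -12 -16 -8 -19 -6 -1 -4 0 -3
-8=-8: mid=5
-19<-8: swap(4,5), lo=5 mid=6 ⇒ -20 -18 -12 -16 -19 -8 -6 -1 -4 0 -3
-6>-8: swap(6,7), hi=6 ⇒ -20 -18 -12 -16 -19 -8 -1 -6 -4 0 -3
-1>-8: swap(6,6), hi=5 ⇒ -20 -18 -12 -16 -19 -8 -1 -6 -4 0 -3
done. lo=5 hi=5; data=-20 -18 -12 -16 -19 -8 -1 -6 -4 0 -3

-20 -18 -12 -16 -19 -8 -1 -6 -4 0 -3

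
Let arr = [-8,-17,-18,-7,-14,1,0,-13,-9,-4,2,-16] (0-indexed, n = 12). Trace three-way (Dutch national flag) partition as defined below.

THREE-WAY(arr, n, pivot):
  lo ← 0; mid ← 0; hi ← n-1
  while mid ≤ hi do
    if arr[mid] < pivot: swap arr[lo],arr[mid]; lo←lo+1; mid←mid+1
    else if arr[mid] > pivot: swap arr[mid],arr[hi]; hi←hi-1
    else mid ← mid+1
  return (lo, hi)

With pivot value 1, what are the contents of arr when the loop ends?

[-8,-17,-18,-7,-14,0,-13,-9,-4,-16,1,2]

lo=0 mid=0 hi=11
-8<1: swap(0,0), lo=1 mid=1 ⇒ [-8,-17,-18,-7,-14,1,0,-13,-9,-4,2,-16]
-17<1: swap(1,1), lo=2 mid=2 ⇒ [-8,-17,-18,-7,-14,1,0,-13,-9,-4,2,-16]
-18<1: swap(2,2), lo=3 mid=3 ⇒ [-8,-17,-18,-7,-14,1,0,-13,-9,-4,2,-16]
-7<1: swap(3,3), lo=4 mid=4 ⇒ [-8,-17,-18,-7,-14,1,0,-13,-9,-4,2,-16]
-14<1: swap(4,4), lo=5 mid=5 ⇒ [-8,-17,-18,-7,-14,1,0,-13,-9,-4,2,-16]
1=1: mid=6
0<1: swap(5,6), lo=6 mid=7 ⇒ [-8,-17,-18,-7,-14,0,1,-13,-9,-4,2,-16]
-13<1: swap(6,7), lo=7 mid=8 ⇒ [-8,-17,-18,-7,-14,0,-13,1,-9,-4,2,-16]
-9<1: swap(7,8), lo=8 mid=9 ⇒ [-8,-17,-18,-7,-14,0,-13,-9,1,-4,2,-16]
-4<1: swap(8,9), lo=9 mid=10 ⇒ [-8,-17,-18,-7,-14,0,-13,-9,-4,1,2,-16]
2>1: swap(10,11), hi=10 ⇒ [-8,-17,-18,-7,-14,0,-13,-9,-4,1,-16,2]
-16<1: swap(9,10), lo=10 mid=11 ⇒ [-8,-17,-18,-7,-14,0,-13,-9,-4,-16,1,2]
done. lo=10 hi=10; arr=[-8,-17,-18,-7,-14,0,-13,-9,-4,-16,1,2]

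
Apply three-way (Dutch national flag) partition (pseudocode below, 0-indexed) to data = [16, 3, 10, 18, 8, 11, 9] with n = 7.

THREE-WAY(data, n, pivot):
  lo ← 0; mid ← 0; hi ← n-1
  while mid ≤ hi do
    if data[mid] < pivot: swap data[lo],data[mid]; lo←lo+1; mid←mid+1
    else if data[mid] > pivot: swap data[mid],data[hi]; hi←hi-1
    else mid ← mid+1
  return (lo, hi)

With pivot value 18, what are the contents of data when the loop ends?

lo=0 mid=0 hi=6
16<18: swap(0,0), lo=1 mid=1 ⇒ [16, 3, 10, 18, 8, 11, 9]
3<18: swap(1,1), lo=2 mid=2 ⇒ [16, 3, 10, 18, 8, 11, 9]
10<18: swap(2,2), lo=3 mid=3 ⇒ [16, 3, 10, 18, 8, 11, 9]
18=18: mid=4
8<18: swap(3,4), lo=4 mid=5 ⇒ [16, 3, 10, 8, 18, 11, 9]
11<18: swap(4,5), lo=5 mid=6 ⇒ [16, 3, 10, 8, 11, 18, 9]
9<18: swap(5,6), lo=6 mid=7 ⇒ [16, 3, 10, 8, 11, 9, 18]
done. lo=6 hi=6; data=[16, 3, 10, 8, 11, 9, 18]

[16, 3, 10, 8, 11, 9, 18]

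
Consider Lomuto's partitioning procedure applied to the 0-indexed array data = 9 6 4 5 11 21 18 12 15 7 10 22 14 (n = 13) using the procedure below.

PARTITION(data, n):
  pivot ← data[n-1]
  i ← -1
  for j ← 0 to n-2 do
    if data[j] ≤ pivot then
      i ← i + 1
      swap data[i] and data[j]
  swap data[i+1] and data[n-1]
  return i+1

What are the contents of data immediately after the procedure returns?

9 6 4 5 11 12 7 10 14 18 21 22 15

pivot = data[12] = 14; i = -1
j=0: data[0]=9 ≤ 14 → i=0, swap data[0],data[0] (no change) → 9 6 4 5 11 21 18 12 15 7 10 22 14
j=1: data[1]=6 ≤ 14 → i=1, swap data[1],data[1] (no change) → 9 6 4 5 11 21 18 12 15 7 10 22 14
j=2: data[2]=4 ≤ 14 → i=2, swap data[2],data[2] (no change) → 9 6 4 5 11 21 18 12 15 7 10 22 14
j=3: data[3]=5 ≤ 14 → i=3, swap data[3],data[3] (no change) → 9 6 4 5 11 21 18 12 15 7 10 22 14
j=4: data[4]=11 ≤ 14 → i=4, swap data[4],data[4] (no change) → 9 6 4 5 11 21 18 12 15 7 10 22 14
j=5: data[5]=21 > 14 → no swap
j=6: data[6]=18 > 14 → no swap
j=7: data[7]=12 ≤ 14 → i=5, swap data[5],data[7] → 9 6 4 5 11 12 18 21 15 7 10 22 14
j=8: data[8]=15 > 14 → no swap
j=9: data[9]=7 ≤ 14 → i=6, swap data[6],data[9] → 9 6 4 5 11 12 7 21 15 18 10 22 14
j=10: data[10]=10 ≤ 14 → i=7, swap data[7],data[10] → 9 6 4 5 11 12 7 10 15 18 21 22 14
j=11: data[11]=22 > 14 → no swap
final swap data[8],data[12] → 9 6 4 5 11 12 7 10 14 18 21 22 15; return 8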